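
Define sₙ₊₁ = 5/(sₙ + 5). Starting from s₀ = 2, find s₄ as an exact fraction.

47/55

s₁ = 5/(2 + 5) = 5/7.
s₂ = 5/(5/7 + 5) = 7/8.
s₃ = 5/(7/8 + 5) = 40/47.
s₄ = 5/(40/47 + 5) = 47/55.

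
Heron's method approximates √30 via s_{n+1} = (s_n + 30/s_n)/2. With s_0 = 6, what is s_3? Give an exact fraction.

s_1 = (6 + 30/6)/2 = 11/2.
s_2 = (11/2 + 30/(11/2))/2 = 241/44.
s_3 = (241/44 + 30/(241/44))/2 = 116161/21208.

116161/21208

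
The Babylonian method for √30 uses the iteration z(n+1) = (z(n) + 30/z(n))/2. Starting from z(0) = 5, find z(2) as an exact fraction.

z(1) = (5 + 30/5)/2 = 11/2.
z(2) = (11/2 + 30/(11/2))/2 = 241/44.

241/44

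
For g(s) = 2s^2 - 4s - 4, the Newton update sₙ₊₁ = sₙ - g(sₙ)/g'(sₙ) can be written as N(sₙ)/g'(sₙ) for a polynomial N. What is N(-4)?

g'(s) = 4s - 4.
N(s) = s·g'(s) - g(s) = s·(4s - 4) - (2s^2 - 4s - 4) = 2s^2 + 4.
N(-4) = 36.

36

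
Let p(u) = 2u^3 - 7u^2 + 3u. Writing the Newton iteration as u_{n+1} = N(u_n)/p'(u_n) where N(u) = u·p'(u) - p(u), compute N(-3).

p'(u) = 6u^2 - 14u + 3.
N(u) = u·p'(u) - p(u) = u·(6u^2 - 14u + 3) - (2u^3 - 7u^2 + 3u) = 4u^3 - 7u^2.
N(-3) = -171.

-171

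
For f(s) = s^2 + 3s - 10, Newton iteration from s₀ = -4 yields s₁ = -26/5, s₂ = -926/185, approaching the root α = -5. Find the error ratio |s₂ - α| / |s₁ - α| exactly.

1/37

s₁ - α = -26/5 - (-5) = -26/5 + 5 = -1/5, so |s₁ - α| = 1/5.
s₂ - α = -926/185 - (-5) = -926/185 + 5 = -1/185, so |s₂ - α| = 1/185.
Ratio = (1/185) / (1/5) = 1/37.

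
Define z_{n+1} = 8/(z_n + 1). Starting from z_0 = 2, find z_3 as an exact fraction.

z_1 = 8/(2 + 1) = 8/3.
z_2 = 8/(8/3 + 1) = 24/11.
z_3 = 8/(24/11 + 1) = 88/35.

88/35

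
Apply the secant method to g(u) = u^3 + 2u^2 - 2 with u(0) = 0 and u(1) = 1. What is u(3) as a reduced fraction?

40/49

g(0) = -2, g(1) = 1. u(2) = 1 - 1·(1 - 0)/(1 - (-2)) = 2/3.
g(1) = 1, g(2/3) = -22/27. u(3) = (2/3) - (-22/27)·((2/3) - 1)/((-22/27) - 1) = 40/49.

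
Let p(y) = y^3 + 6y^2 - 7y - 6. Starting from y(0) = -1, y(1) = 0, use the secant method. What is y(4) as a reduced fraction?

p(-1) = 6, p(0) = -6. y(2) = 0 - (-6)·(0 - (-1))/((-6) - 6) = -1/2.
p(0) = -6, p(-1/2) = -9/8. y(3) = (-1/2) - (-9/8)·((-1/2) - 0)/((-9/8) - (-6)) = -8/13.
p(-1/2) = -9/8, p(-8/13) = 762/2197. y(4) = (-8/13) - (762/2197)·((-8/13) - (-1/2))/((762/2197) - (-9/8)) = -5072/8623.

-5072/8623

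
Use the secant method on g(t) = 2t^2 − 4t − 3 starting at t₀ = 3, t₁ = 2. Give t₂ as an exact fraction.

g(3) = 3, g(2) = −3. t₂ = 2 − (−3)·(2 − 3)/((−3) − 3) = 5/2.

5/2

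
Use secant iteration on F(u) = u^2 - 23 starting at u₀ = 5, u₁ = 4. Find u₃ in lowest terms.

379/79

F(5) = 2, F(4) = -7. u₂ = 4 - (-7)·(4 - 5)/((-7) - 2) = 43/9.
F(4) = -7, F(43/9) = -14/81. u₃ = (43/9) - (-14/81)·((43/9) - 4)/((-14/81) - (-7)) = 379/79.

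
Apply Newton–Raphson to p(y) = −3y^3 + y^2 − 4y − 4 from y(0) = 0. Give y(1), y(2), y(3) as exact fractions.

y(1) = −1, y(2) = −11/15, y(3) = −2589/3865

p'(y) = −9y^2 + 2y − 4.
p(0) = −4, p'(0) = −4, so y(1) = 0 − (−4)/(−4) = −1.
p(−1) = 4, p'(−1) = −15, so y(2) = (−1) − 4/(−15) = −11/15.
p(−11/15) = 736/1125, p'(−11/15) = −773/75, so y(3) = (−11/15) − (736/1125)/(−773/75) = −2589/3865.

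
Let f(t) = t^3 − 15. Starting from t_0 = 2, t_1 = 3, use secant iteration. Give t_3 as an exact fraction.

6395/2613

f(2) = −7, f(3) = 12. t_2 = 3 − 12·(3 − 2)/(12 − (−7)) = 45/19.
f(3) = 12, f(45/19) = −11760/6859. t_3 = (45/19) − (−11760/6859)·((45/19) − 3)/((−11760/6859) − 12) = 6395/2613.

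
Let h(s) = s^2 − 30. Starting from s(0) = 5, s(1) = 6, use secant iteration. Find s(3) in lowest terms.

h(5) = −5, h(6) = 6. s(2) = 6 − 6·(6 − 5)/(6 − (−5)) = 60/11.
h(6) = 6, h(60/11) = −30/121. s(3) = (60/11) − (−30/121)·((60/11) − 6)/((−30/121) − 6) = 115/21.

115/21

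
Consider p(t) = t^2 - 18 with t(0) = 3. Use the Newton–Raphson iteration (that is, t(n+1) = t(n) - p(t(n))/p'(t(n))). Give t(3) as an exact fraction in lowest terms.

577/136

p'(t) = 2t.
p(3) = -9, p'(3) = 6, so t(1) = 3 - (-9)/6 = 9/2.
p(9/2) = 9/4, p'(9/2) = 9, so t(2) = (9/2) - (9/4)/9 = 17/4.
p(17/4) = 1/16, p'(17/4) = 17/2, so t(3) = (17/4) - (1/16)/(17/2) = 577/136.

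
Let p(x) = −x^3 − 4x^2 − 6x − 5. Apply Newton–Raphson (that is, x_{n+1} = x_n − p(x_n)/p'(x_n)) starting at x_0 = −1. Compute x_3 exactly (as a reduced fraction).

p'(x) = −3x^2 − 8x − 6.
p(−1) = −2, p'(−1) = −1, so x_1 = (−1) − (−2)/(−1) = −3.
p(−3) = 4, p'(−3) = −9, so x_2 = (−3) − 4/(−9) = −23/9.
p(−23/9) = 656/729, p'(−23/9) = −139/27, so x_3 = (−23/9) − (656/729)/(−139/27) = −8935/3753.

−8935/3753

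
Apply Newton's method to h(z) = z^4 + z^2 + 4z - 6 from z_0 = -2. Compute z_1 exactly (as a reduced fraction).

-29/16

h'(z) = 4z^3 + 2z + 4.
h(-2) = 6, h'(-2) = -32, so z_1 = (-2) - 6/(-32) = -29/16.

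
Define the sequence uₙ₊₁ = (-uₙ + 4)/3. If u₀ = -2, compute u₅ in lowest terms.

82/81

u₁ = (-(-2) + 4)/3 = 2.
u₂ = (-2 + 4)/3 = 2/3.
u₃ = (-(2/3) + 4)/3 = 10/9.
u₄ = (-(10/9) + 4)/3 = 26/27.
u₅ = (-(26/27) + 4)/3 = 82/81.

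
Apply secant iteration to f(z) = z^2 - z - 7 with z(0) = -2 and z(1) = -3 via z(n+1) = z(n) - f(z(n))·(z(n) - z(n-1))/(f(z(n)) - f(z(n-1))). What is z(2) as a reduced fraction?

-13/6

f(-2) = -1, f(-3) = 5. z(2) = (-3) - 5·((-3) - (-2))/(5 - (-1)) = -13/6.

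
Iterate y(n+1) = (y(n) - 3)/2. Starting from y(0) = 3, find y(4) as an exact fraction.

-21/8

y(1) = (3 - 3)/2 = 0.
y(2) = (0 - 3)/2 = -3/2.
y(3) = ((-3/2) - 3)/2 = -9/4.
y(4) = ((-9/4) - 3)/2 = -21/8.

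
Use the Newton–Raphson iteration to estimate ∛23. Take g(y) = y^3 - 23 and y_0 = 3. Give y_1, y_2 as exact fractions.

y_1 = 77/27, y_2 = 1365775/480249

g'(y) = 3y^2.
g(3) = 4, g'(3) = 27, so y_1 = 3 - 4/27 = 77/27.
g(77/27) = 3824/19683, g'(77/27) = 5929/243, so y_2 = (77/27) - (3824/19683)/(5929/243) = 1365775/480249.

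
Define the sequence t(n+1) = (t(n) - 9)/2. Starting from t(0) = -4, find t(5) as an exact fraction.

-283/32

t(1) = ((-4) - 9)/2 = -13/2.
t(2) = ((-13/2) - 9)/2 = -31/4.
t(3) = ((-31/4) - 9)/2 = -67/8.
t(4) = ((-67/8) - 9)/2 = -139/16.
t(5) = ((-139/16) - 9)/2 = -283/32.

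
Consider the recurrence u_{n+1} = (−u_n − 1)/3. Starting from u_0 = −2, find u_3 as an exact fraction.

−5/27

u_1 = (−(−2) − 1)/3 = 1/3.
u_2 = (−(1/3) − 1)/3 = −4/9.
u_3 = (−(−4/9) − 1)/3 = −5/27.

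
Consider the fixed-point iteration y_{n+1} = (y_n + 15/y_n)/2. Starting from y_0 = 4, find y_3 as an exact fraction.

y_1 = (4 + 15/4)/2 = 31/8.
y_2 = (31/8 + 15/(31/8))/2 = 1921/496.
y_3 = (1921/496 + 15/(1921/496))/2 = 7380481/1905632.

7380481/1905632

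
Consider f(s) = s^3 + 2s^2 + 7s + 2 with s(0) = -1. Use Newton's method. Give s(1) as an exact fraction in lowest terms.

f'(s) = 3s^2 + 4s + 7.
f(-1) = -4, f'(-1) = 6, so s(1) = (-1) - (-4)/6 = -1/3.

-1/3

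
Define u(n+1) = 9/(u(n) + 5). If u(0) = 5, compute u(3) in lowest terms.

531/385

u(1) = 9/(5 + 5) = 9/10.
u(2) = 9/(9/10 + 5) = 90/59.
u(3) = 9/(90/59 + 5) = 531/385.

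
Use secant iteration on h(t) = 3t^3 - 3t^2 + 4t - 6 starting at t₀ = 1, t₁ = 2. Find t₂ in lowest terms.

9/8

h(1) = -2, h(2) = 14. t₂ = 2 - 14·(2 - 1)/(14 - (-2)) = 9/8.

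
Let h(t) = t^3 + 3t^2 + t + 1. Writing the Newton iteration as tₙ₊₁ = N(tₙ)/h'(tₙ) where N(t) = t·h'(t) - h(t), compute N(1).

4

h'(t) = 3t^2 + 6t + 1.
N(t) = t·h'(t) - h(t) = t·(3t^2 + 6t + 1) - (t^3 + 3t^2 + t + 1) = 2t^3 + 3t^2 - 1.
N(1) = 4.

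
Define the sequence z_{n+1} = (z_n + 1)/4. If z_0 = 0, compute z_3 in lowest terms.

21/64

z_1 = (0 + 1)/4 = 1/4.
z_2 = ((1/4) + 1)/4 = 5/16.
z_3 = ((5/16) + 1)/4 = 21/64.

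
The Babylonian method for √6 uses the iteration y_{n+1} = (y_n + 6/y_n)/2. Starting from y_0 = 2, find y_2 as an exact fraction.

49/20

y_1 = (2 + 6/2)/2 = 5/2.
y_2 = (5/2 + 6/(5/2))/2 = 49/20.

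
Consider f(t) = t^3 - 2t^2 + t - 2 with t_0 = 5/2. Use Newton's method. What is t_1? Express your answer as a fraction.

f'(t) = 3t^2 - 4t + 1.
f(5/2) = 29/8, f'(5/2) = 39/4, so t_1 = (5/2) - (29/8)/(39/4) = 83/39.

83/39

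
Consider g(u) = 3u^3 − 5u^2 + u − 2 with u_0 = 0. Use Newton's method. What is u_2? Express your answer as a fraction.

g'(u) = 9u^2 − 10u + 1.
g(0) = −2, g'(0) = 1, so u_1 = 0 − (−2)/1 = 2.
g(2) = 4, g'(2) = 17, so u_2 = 2 − 4/17 = 30/17.

30/17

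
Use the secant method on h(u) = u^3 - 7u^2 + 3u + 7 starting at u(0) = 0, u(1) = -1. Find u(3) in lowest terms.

-378/499

h(0) = 7, h(-1) = -4. u(2) = (-1) - (-4)·((-1) - 0)/((-4) - 7) = -7/11.
h(-1) = -4, h(-7/11) = 2660/1331. u(3) = (-7/11) - (2660/1331)·((-7/11) - (-1))/((2660/1331) - (-4)) = -378/499.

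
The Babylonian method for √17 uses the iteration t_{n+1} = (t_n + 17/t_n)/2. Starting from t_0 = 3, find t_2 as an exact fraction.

161/39

t_1 = (3 + 17/3)/2 = 13/3.
t_2 = (13/3 + 17/(13/3))/2 = 161/39.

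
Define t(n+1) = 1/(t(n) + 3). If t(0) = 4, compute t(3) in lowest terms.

22/73

t(1) = 1/(4 + 3) = 1/7.
t(2) = 1/(1/7 + 3) = 7/22.
t(3) = 1/(7/22 + 3) = 22/73.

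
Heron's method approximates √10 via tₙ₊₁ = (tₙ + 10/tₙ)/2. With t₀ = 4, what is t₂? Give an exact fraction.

t₁ = (4 + 10/4)/2 = 13/4.
t₂ = (13/4 + 10/(13/4))/2 = 329/104.

329/104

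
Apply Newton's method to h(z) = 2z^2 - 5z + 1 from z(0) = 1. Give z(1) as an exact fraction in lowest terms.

-1

h'(z) = 4z - 5.
h(1) = -2, h'(1) = -1, so z(1) = 1 - (-2)/(-1) = -1.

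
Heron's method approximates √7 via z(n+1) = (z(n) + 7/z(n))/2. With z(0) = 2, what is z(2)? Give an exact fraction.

233/88

z(1) = (2 + 7/2)/2 = 11/4.
z(2) = (11/4 + 7/(11/4))/2 = 233/88.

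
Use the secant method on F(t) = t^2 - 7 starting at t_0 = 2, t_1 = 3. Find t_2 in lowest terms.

F(2) = -3, F(3) = 2. t_2 = 3 - 2·(3 - 2)/(2 - (-3)) = 13/5.

13/5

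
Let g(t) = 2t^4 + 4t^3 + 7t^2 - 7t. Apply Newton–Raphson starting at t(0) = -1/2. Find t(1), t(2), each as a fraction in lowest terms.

g'(t) = 8t^3 + 12t^2 + 14t - 7.
g(-1/2) = 39/8, g'(-1/2) = -12, so t(1) = (-1/2) - (39/8)/(-12) = -3/32.
g(-3/32) = 374673/524288, g'(-3/32) = -33643/4096, so t(2) = (-3/32) - (374673/524288)/(-33643/4096) = -29043/4306304.

t(1) = -3/32, t(2) = -29043/4306304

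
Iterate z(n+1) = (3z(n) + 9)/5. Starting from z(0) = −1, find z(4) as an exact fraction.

z(1) = (3·(−1) + 9)/5 = 6/5.
z(2) = (3·(6/5) + 9)/5 = 63/25.
z(3) = (3·(63/25) + 9)/5 = 414/125.
z(4) = (3·(414/125) + 9)/5 = 2367/625.

2367/625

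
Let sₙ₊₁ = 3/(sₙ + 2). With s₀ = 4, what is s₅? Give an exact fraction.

141/142

s₁ = 3/(4 + 2) = 1/2.
s₂ = 3/(1/2 + 2) = 6/5.
s₃ = 3/(6/5 + 2) = 15/16.
s₄ = 3/(15/16 + 2) = 48/47.
s₅ = 3/(48/47 + 2) = 141/142.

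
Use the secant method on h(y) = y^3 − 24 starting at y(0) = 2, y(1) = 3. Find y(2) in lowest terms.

h(2) = −16, h(3) = 3. y(2) = 3 − 3·(3 − 2)/(3 − (−16)) = 54/19.

54/19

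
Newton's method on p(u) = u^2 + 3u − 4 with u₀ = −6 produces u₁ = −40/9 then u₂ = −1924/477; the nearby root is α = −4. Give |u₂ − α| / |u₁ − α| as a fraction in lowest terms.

u₁ − α = −40/9 − (−4) = −40/9 + 4 = −4/9, so |u₁ − α| = 4/9.
u₂ − α = −1924/477 − (−4) = −1924/477 + 4 = −16/477, so |u₂ − α| = 16/477.
Ratio = (16/477) / (4/9) = 4/53.

4/53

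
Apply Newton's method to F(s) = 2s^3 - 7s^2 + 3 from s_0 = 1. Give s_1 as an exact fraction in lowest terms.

F'(s) = 6s^2 - 14s.
F(1) = -2, F'(1) = -8, so s_1 = 1 - (-2)/(-8) = 3/4.

3/4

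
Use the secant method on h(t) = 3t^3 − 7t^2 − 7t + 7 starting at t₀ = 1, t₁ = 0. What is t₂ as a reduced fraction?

h(1) = −4, h(0) = 7. t₂ = 0 − 7·(0 − 1)/(7 − (−4)) = 7/11.

7/11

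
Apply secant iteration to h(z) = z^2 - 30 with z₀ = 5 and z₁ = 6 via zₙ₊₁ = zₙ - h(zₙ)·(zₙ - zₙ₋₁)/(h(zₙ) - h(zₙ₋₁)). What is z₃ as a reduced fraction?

h(5) = -5, h(6) = 6. z₂ = 6 - 6·(6 - 5)/(6 - (-5)) = 60/11.
h(6) = 6, h(60/11) = -30/121. z₃ = (60/11) - (-30/121)·((60/11) - 6)/((-30/121) - 6) = 115/21.

115/21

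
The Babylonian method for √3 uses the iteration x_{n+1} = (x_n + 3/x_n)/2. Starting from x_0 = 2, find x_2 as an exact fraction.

97/56

x_1 = (2 + 3/2)/2 = 7/4.
x_2 = (7/4 + 3/(7/4))/2 = 97/56.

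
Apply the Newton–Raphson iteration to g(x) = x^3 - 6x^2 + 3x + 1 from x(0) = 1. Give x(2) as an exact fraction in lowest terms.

433/531

g'(x) = 3x^2 - 12x + 3.
g(1) = -1, g'(1) = -6, so x(1) = 1 - (-1)/(-6) = 5/6.
g(5/6) = -19/216, g'(5/6) = -59/12, so x(2) = (5/6) - (-19/216)/(-59/12) = 433/531.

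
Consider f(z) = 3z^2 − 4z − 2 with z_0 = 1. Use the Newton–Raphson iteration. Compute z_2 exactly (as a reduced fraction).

83/44

f'(z) = 6z − 4.
f(1) = −3, f'(1) = 2, so z_1 = 1 − (−3)/2 = 5/2.
f(5/2) = 27/4, f'(5/2) = 11, so z_2 = (5/2) − (27/4)/11 = 83/44.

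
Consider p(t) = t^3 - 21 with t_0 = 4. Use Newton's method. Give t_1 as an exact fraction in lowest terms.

p'(t) = 3t^2.
p(4) = 43, p'(4) = 48, so t_1 = 4 - 43/48 = 149/48.

149/48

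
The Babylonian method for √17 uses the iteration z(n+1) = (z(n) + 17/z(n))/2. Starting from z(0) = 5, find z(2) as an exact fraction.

z(1) = (5 + 17/5)/2 = 21/5.
z(2) = (21/5 + 17/(21/5))/2 = 433/105.

433/105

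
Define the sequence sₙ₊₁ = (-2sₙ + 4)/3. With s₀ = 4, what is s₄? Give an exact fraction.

s₁ = (-2·4 + 4)/3 = -4/3.
s₂ = (-2·(-4/3) + 4)/3 = 20/9.
s₃ = (-2·(20/9) + 4)/3 = -4/27.
s₄ = (-2·(-4/27) + 4)/3 = 116/81.

116/81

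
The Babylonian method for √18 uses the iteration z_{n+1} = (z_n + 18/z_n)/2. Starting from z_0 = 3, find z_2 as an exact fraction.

17/4

z_1 = (3 + 18/3)/2 = 9/2.
z_2 = (9/2 + 18/(9/2))/2 = 17/4.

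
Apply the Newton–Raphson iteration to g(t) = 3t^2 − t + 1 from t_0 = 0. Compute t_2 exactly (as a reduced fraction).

2/5

g'(t) = 6t − 1.
g(0) = 1, g'(0) = −1, so t_1 = 0 − 1/(−1) = 1.
g(1) = 3, g'(1) = 5, so t_2 = 1 − 3/5 = 2/5.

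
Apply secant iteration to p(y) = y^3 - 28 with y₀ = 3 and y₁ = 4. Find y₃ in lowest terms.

p(3) = -1, p(4) = 36. y₂ = 4 - 36·(4 - 3)/(36 - (-1)) = 112/37.
p(4) = 36, p(112/37) = -13356/50653. y₃ = (112/37) - (-13356/50653)·((112/37) - 4)/((-13356/50653) - 36) = 12901/4252.

12901/4252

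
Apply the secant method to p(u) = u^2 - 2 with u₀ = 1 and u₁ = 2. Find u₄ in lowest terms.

58/41

p(1) = -1, p(2) = 2. u₂ = 2 - 2·(2 - 1)/(2 - (-1)) = 4/3.
p(2) = 2, p(4/3) = -2/9. u₃ = (4/3) - (-2/9)·((4/3) - 2)/((-2/9) - 2) = 7/5.
p(4/3) = -2/9, p(7/5) = -1/25. u₄ = (7/5) - (-1/25)·((7/5) - (4/3))/((-1/25) - (-2/9)) = 58/41.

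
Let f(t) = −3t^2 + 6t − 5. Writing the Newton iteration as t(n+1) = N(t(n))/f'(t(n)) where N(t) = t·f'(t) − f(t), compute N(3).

−22

f'(t) = −6t + 6.
N(t) = t·f'(t) − f(t) = t·(−6t + 6) − (−3t^2 + 6t − 5) = −3t^2 + 5.
N(3) = −22.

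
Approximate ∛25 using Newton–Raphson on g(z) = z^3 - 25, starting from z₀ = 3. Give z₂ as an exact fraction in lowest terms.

g'(z) = 3z^2.
g(3) = 2, g'(3) = 27, so z₁ = 3 - 2/27 = 79/27.
g(79/27) = 964/19683, g'(79/27) = 6241/243, so z₂ = (79/27) - (964/19683)/(6241/243) = 1478153/505521.

1478153/505521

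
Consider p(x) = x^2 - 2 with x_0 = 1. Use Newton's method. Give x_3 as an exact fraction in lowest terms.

577/408

p'(x) = 2x.
p(1) = -1, p'(1) = 2, so x_1 = 1 - (-1)/2 = 3/2.
p(3/2) = 1/4, p'(3/2) = 3, so x_2 = (3/2) - (1/4)/3 = 17/12.
p(17/12) = 1/144, p'(17/12) = 17/6, so x_3 = (17/12) - (1/144)/(17/6) = 577/408.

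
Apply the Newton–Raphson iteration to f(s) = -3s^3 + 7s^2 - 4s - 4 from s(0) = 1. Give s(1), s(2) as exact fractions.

s(1) = 5, s(2) = 571/159

f'(s) = -9s^2 + 14s - 4.
f(1) = -4, f'(1) = 1, so s(1) = 1 - (-4)/1 = 5.
f(5) = -224, f'(5) = -159, so s(2) = 5 - (-224)/(-159) = 571/159.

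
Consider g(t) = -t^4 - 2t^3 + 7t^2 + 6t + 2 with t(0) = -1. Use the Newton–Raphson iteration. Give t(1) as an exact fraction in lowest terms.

g'(t) = -4t^3 - 6t^2 + 14t + 6.
g(-1) = 4, g'(-1) = -10, so t(1) = (-1) - 4/(-10) = -3/5.

-3/5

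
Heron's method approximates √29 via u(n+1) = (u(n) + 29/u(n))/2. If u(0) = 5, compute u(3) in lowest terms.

u(1) = (5 + 29/5)/2 = 27/5.
u(2) = (27/5 + 29/(27/5))/2 = 727/135.
u(3) = (727/135 + 29/(727/135))/2 = 528527/98145.

528527/98145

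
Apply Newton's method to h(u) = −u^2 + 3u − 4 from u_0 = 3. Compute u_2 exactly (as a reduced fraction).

h'(u) = −2u + 3.
h(3) = −4, h'(3) = −3, so u_1 = 3 − (−4)/(−3) = 5/3.
h(5/3) = −16/9, h'(5/3) = −1/3, so u_2 = (5/3) − (−16/9)/(−1/3) = −11/3.

−11/3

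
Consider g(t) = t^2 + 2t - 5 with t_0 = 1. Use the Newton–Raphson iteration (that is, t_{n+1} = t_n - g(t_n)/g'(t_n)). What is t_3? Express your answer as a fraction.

2841/1960

g'(t) = 2t + 2.
g(1) = -2, g'(1) = 4, so t_1 = 1 - (-2)/4 = 3/2.
g(3/2) = 1/4, g'(3/2) = 5, so t_2 = (3/2) - (1/4)/5 = 29/20.
g(29/20) = 1/400, g'(29/20) = 49/10, so t_3 = (29/20) - (1/400)/(49/10) = 2841/1960.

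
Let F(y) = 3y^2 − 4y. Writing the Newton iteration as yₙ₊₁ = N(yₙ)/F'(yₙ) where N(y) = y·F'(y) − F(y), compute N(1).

3

F'(y) = 6y − 4.
N(y) = y·F'(y) − F(y) = y·(6y − 4) − (3y^2 − 4y) = 3y^2.
N(1) = 3.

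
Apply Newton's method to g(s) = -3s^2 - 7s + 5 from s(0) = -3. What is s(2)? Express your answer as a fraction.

g'(s) = -6s - 7.
g(-3) = -1, g'(-3) = 11, so s(1) = (-3) - (-1)/11 = -32/11.
g(-32/11) = -3/121, g'(-32/11) = 115/11, so s(2) = (-32/11) - (-3/121)/(115/11) = -3677/1265.

-3677/1265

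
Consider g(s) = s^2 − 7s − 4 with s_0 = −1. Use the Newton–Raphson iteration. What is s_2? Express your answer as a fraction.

−349/657

g'(s) = 2s − 7.
g(−1) = 4, g'(−1) = −9, so s_1 = (−1) − 4/(−9) = −5/9.
g(−5/9) = 16/81, g'(−5/9) = −73/9, so s_2 = (−5/9) − (16/81)/(−73/9) = −349/657.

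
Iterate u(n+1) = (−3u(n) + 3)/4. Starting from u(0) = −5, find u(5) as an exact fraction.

u(1) = (−3·(−5) + 3)/4 = 9/2.
u(2) = (−3·(9/2) + 3)/4 = −21/8.
u(3) = (−3·(−21/8) + 3)/4 = 87/32.
u(4) = (−3·(87/32) + 3)/4 = −165/128.
u(5) = (−3·(−165/128) + 3)/4 = 879/512.

879/512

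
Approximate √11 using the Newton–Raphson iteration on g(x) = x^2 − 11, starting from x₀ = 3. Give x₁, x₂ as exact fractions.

g'(x) = 2x.
g(3) = −2, g'(3) = 6, so x₁ = 3 − (−2)/6 = 10/3.
g(10/3) = 1/9, g'(10/3) = 20/3, so x₂ = (10/3) − (1/9)/(20/3) = 199/60.

x₁ = 10/3, x₂ = 199/60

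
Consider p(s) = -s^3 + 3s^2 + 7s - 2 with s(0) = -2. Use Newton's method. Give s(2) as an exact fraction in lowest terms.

p'(s) = -3s^2 + 6s + 7.
p(-2) = 4, p'(-2) = -17, so s(1) = (-2) - 4/(-17) = -30/17.
p(-30/17) = 2384/4913, p'(-30/17) = -3737/289, so s(2) = (-30/17) - (2384/4913)/(-3737/289) = -109726/63529.

-109726/63529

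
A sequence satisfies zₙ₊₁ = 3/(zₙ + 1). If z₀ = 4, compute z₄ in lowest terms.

69/47

z₁ = 3/(4 + 1) = 3/5.
z₂ = 3/(3/5 + 1) = 15/8.
z₃ = 3/(15/8 + 1) = 24/23.
z₄ = 3/(24/23 + 1) = 69/47.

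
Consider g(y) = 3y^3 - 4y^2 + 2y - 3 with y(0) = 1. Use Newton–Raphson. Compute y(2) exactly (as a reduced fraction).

g'(y) = 9y^2 - 8y + 2.
g(1) = -2, g'(1) = 3, so y(1) = 1 - (-2)/3 = 5/3.
g(5/3) = 28/9, g'(5/3) = 41/3, so y(2) = (5/3) - (28/9)/(41/3) = 59/41.

59/41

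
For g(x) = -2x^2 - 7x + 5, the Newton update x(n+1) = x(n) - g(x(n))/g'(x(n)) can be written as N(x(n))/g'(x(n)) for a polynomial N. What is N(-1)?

-7

g'(x) = -4x - 7.
N(x) = x·g'(x) - g(x) = x·(-4x - 7) - (-2x^2 - 7x + 5) = -2x^2 - 5.
N(-1) = -7.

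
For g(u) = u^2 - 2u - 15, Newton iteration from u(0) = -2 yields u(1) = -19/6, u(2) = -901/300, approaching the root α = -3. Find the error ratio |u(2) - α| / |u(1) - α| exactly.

1/50

u(1) - α = -19/6 - (-3) = -19/6 + 3 = -1/6, so |u(1) - α| = 1/6.
u(2) - α = -901/300 - (-3) = -901/300 + 3 = -1/300, so |u(2) - α| = 1/300.
Ratio = (1/300) / (1/6) = 1/50.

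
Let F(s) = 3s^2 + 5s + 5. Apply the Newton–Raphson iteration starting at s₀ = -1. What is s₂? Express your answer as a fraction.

F'(s) = 6s + 5.
F(-1) = 3, F'(-1) = -1, so s₁ = (-1) - 3/(-1) = 2.
F(2) = 27, F'(2) = 17, so s₂ = 2 - 27/17 = 7/17.

7/17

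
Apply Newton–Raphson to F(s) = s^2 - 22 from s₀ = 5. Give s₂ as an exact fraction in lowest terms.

F'(s) = 2s.
F(5) = 3, F'(5) = 10, so s₁ = 5 - 3/10 = 47/10.
F(47/10) = 9/100, F'(47/10) = 47/5, so s₂ = (47/10) - (9/100)/(47/5) = 4409/940.

4409/940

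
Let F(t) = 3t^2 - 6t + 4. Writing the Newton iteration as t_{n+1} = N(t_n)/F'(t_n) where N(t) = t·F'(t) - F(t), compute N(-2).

8

F'(t) = 6t - 6.
N(t) = t·F'(t) - F(t) = t·(6t - 6) - (3t^2 - 6t + 4) = 3t^2 - 4.
N(-2) = 8.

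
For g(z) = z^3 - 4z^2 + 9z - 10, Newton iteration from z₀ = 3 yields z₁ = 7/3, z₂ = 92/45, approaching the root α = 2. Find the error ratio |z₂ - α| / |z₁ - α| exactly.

2/15

z₁ - α = 7/3 - 2 = 1/3, so |z₁ - α| = 1/3.
z₂ - α = 92/45 - 2 = 2/45, so |z₂ - α| = 2/45.
Ratio = (2/45) / (1/3) = 2/15.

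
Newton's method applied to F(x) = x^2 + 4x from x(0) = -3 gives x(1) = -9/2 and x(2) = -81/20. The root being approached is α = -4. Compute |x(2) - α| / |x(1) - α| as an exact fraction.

1/10

x(1) - α = -9/2 - (-4) = -9/2 + 4 = -1/2, so |x(1) - α| = 1/2.
x(2) - α = -81/20 - (-4) = -81/20 + 4 = -1/20, so |x(2) - α| = 1/20.
Ratio = (1/20) / (1/2) = 1/10.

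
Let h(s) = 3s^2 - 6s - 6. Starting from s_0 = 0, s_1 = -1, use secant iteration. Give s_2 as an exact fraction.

-2/3

h(0) = -6, h(-1) = 3. s_2 = (-1) - 3·((-1) - 0)/(3 - (-6)) = -2/3.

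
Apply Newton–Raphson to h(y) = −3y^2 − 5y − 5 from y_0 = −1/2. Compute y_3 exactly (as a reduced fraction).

332453/397792

h'(y) = −6y − 5.
h(−1/2) = −13/4, h'(−1/2) = −2, so y_1 = (−1/2) − (−13/4)/(−2) = −17/8.
h(−17/8) = −507/64, h'(−17/8) = 31/4, so y_2 = (−17/8) − (−507/64)/(31/4) = −547/496.
h(−547/496) = −771147/246016, h'(−547/496) = 401/248, so y_3 = (−547/496) − (−771147/246016)/(401/248) = 332453/397792.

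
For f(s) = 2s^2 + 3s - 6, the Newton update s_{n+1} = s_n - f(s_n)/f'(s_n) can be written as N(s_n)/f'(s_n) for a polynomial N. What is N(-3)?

24

f'(s) = 4s + 3.
N(s) = s·f'(s) - f(s) = s·(4s + 3) - (2s^2 + 3s - 6) = 2s^2 + 6.
N(-3) = 24.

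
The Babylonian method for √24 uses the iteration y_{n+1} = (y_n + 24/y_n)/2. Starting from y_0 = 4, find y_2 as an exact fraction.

49/10

y_1 = (4 + 24/4)/2 = 5.
y_2 = (5 + 24/5)/2 = 49/10.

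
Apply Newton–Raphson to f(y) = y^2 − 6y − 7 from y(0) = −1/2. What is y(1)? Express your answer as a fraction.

f'(y) = 2y − 6.
f(−1/2) = −15/4, f'(−1/2) = −7, so y(1) = (−1/2) − (−15/4)/(−7) = −29/28.

−29/28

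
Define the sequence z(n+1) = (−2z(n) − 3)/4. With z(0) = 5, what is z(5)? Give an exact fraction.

z(1) = (−2·5 − 3)/4 = −13/4.
z(2) = (−2·(−13/4) − 3)/4 = 7/8.
z(3) = (−2·(7/8) − 3)/4 = −19/16.
z(4) = (−2·(−19/16) − 3)/4 = −5/32.
z(5) = (−2·(−5/32) − 3)/4 = −43/64.

−43/64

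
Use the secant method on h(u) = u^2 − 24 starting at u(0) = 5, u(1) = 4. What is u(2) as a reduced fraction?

44/9

h(5) = 1, h(4) = −8. u(2) = 4 − (−8)·(4 − 5)/((−8) − 1) = 44/9.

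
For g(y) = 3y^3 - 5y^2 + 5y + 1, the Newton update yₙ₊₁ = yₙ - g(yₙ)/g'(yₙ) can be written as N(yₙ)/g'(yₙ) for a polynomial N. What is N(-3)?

g'(y) = 9y^2 - 10y + 5.
N(y) = y·g'(y) - g(y) = y·(9y^2 - 10y + 5) - (3y^3 - 5y^2 + 5y + 1) = 6y^3 - 5y^2 - 1.
N(-3) = -208.

-208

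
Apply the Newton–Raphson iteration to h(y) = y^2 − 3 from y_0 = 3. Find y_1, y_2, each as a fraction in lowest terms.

y_1 = 2, y_2 = 7/4

h'(y) = 2y.
h(3) = 6, h'(3) = 6, so y_1 = 3 − 6/6 = 2.
h(2) = 1, h'(2) = 4, so y_2 = 2 − 1/4 = 7/4.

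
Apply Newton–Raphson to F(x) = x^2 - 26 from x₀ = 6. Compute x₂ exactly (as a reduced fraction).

1897/372

F'(x) = 2x.
F(6) = 10, F'(6) = 12, so x₁ = 6 - 10/12 = 31/6.
F(31/6) = 25/36, F'(31/6) = 31/3, so x₂ = (31/6) - (25/36)/(31/3) = 1897/372.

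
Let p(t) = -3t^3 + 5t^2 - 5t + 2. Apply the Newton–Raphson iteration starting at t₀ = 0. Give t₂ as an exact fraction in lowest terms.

p'(t) = -9t^2 + 10t - 5.
p(0) = 2, p'(0) = -5, so t₁ = 0 - 2/(-5) = 2/5.
p(2/5) = 76/125, p'(2/5) = -61/25, so t₂ = (2/5) - (76/125)/(-61/25) = 198/305.

198/305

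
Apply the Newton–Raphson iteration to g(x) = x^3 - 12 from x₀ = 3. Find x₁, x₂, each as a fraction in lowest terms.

x₁ = 22/9, x₂ = 7511/3267

g'(x) = 3x^2.
g(3) = 15, g'(3) = 27, so x₁ = 3 - 15/27 = 22/9.
g(22/9) = 1900/729, g'(22/9) = 484/27, so x₂ = (22/9) - (1900/729)/(484/27) = 7511/3267.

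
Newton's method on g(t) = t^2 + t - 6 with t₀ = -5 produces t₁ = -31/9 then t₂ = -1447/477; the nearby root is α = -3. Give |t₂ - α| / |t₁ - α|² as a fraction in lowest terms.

9/53

t₁ - α = -31/9 - (-3) = -31/9 + 3 = -4/9, so |t₁ - α| = 4/9.
t₂ - α = -1447/477 - (-3) = -1447/477 + 3 = -16/477, so |t₂ - α| = 16/477.
|t₁ - α|² = 16/81.
Ratio = (16/477) / (16/81) = 9/53.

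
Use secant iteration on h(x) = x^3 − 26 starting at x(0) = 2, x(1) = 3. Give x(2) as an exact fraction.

56/19

h(2) = −18, h(3) = 1. x(2) = 3 − 1·(3 − 2)/(1 − (−18)) = 56/19.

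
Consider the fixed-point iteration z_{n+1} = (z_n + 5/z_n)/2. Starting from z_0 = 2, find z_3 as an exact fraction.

51841/23184

z_1 = (2 + 5/2)/2 = 9/4.
z_2 = (9/4 + 5/(9/4))/2 = 161/72.
z_3 = (161/72 + 5/(161/72))/2 = 51841/23184.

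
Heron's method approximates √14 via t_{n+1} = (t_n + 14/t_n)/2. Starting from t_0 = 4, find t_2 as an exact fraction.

449/120

t_1 = (4 + 14/4)/2 = 15/4.
t_2 = (15/4 + 14/(15/4))/2 = 449/120.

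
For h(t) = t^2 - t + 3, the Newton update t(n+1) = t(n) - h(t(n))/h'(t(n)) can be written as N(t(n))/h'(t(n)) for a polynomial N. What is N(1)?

-2

h'(t) = 2t - 1.
N(t) = t·h'(t) - h(t) = t·(2t - 1) - (t^2 - t + 3) = t^2 - 3.
N(1) = -2.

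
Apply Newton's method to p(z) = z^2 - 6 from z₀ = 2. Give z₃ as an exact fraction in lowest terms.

4801/1960

p'(z) = 2z.
p(2) = -2, p'(2) = 4, so z₁ = 2 - (-2)/4 = 5/2.
p(5/2) = 1/4, p'(5/2) = 5, so z₂ = (5/2) - (1/4)/5 = 49/20.
p(49/20) = 1/400, p'(49/20) = 49/10, so z₃ = (49/20) - (1/400)/(49/10) = 4801/1960.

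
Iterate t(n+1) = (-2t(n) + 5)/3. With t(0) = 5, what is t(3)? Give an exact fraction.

-5/27

t(1) = (-2·5 + 5)/3 = -5/3.
t(2) = (-2·(-5/3) + 5)/3 = 25/9.
t(3) = (-2·(25/9) + 5)/3 = -5/27.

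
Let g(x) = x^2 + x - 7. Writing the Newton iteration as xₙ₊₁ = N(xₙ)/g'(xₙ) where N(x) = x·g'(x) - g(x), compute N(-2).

11

g'(x) = 2x + 1.
N(x) = x·g'(x) - g(x) = x·(2x + 1) - (x^2 + x - 7) = x^2 + 7.
N(-2) = 11.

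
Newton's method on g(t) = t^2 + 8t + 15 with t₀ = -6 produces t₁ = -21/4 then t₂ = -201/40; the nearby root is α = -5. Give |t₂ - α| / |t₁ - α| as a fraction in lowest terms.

1/10

t₁ - α = -21/4 - (-5) = -21/4 + 5 = -1/4, so |t₁ - α| = 1/4.
t₂ - α = -201/40 - (-5) = -201/40 + 5 = -1/40, so |t₂ - α| = 1/40.
Ratio = (1/40) / (1/4) = 1/10.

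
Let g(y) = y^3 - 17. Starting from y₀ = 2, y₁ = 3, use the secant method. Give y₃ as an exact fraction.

g(2) = -9, g(3) = 10. y₂ = 3 - 10·(3 - 2)/(10 - (-9)) = 47/19.
g(3) = 10, g(47/19) = -12780/6859. y₃ = (47/19) - (-12780/6859)·((47/19) - 3)/((-12780/6859) - 10) = 20801/8137.

20801/8137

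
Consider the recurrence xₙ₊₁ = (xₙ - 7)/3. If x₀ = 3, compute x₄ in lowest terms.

x₁ = (3 - 7)/3 = -4/3.
x₂ = ((-4/3) - 7)/3 = -25/9.
x₃ = ((-25/9) - 7)/3 = -88/27.
x₄ = ((-88/27) - 7)/3 = -277/81.

-277/81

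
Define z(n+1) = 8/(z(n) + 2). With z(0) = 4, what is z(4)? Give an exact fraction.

z(1) = 8/(4 + 2) = 4/3.
z(2) = 8/(4/3 + 2) = 12/5.
z(3) = 8/(12/5 + 2) = 20/11.
z(4) = 8/(20/11 + 2) = 44/21.

44/21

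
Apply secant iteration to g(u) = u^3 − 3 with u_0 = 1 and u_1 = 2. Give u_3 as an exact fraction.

g(1) = −2, g(2) = 5. u_2 = 2 − 5·(2 − 1)/(5 − (−2)) = 9/7.
g(2) = 5, g(9/7) = −300/343. u_3 = (9/7) − (−300/343)·((9/7) − 2)/((−300/343) − 5) = 561/403.

561/403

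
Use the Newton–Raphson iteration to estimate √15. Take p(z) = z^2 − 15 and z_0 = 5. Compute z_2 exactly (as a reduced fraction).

31/8

p'(z) = 2z.
p(5) = 10, p'(5) = 10, so z_1 = 5 − 10/10 = 4.
p(4) = 1, p'(4) = 8, so z_2 = 4 − 1/8 = 31/8.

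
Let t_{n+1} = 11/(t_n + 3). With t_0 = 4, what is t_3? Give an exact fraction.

t_1 = 11/(4 + 3) = 11/7.
t_2 = 11/(11/7 + 3) = 77/32.
t_3 = 11/(77/32 + 3) = 352/173.

352/173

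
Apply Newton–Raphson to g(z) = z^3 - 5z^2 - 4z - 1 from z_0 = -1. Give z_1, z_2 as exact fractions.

g'(z) = 3z^2 - 10z - 4.
g(-1) = -3, g'(-1) = 9, so z_1 = (-1) - (-3)/9 = -2/3.
g(-2/3) = -23/27, g'(-2/3) = 4, so z_2 = (-2/3) - (-23/27)/4 = -49/108.

z_1 = -2/3, z_2 = -49/108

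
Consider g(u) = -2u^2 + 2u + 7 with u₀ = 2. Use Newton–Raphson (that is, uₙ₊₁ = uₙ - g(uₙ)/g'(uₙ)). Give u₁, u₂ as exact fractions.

g'(u) = -4u + 2.
g(2) = 3, g'(2) = -6, so u₁ = 2 - 3/(-6) = 5/2.
g(5/2) = -1/2, g'(5/2) = -8, so u₂ = (5/2) - (-1/2)/(-8) = 39/16.

u₁ = 5/2, u₂ = 39/16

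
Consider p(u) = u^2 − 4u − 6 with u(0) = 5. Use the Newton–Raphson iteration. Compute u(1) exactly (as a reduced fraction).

p'(u) = 2u − 4.
p(5) = −1, p'(5) = 6, so u(1) = 5 − (−1)/6 = 31/6.

31/6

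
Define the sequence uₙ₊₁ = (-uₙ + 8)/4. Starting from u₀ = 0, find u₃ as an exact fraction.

13/8

u₁ = (-0 + 8)/4 = 2.
u₂ = (-2 + 8)/4 = 3/2.
u₃ = (-(3/2) + 8)/4 = 13/8.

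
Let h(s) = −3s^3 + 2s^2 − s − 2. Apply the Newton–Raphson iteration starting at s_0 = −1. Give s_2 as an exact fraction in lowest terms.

h'(s) = −9s^2 + 4s − 1.
h(−1) = 4, h'(−1) = −14, so s_1 = (−1) − 4/(−14) = −5/7.
h(−5/7) = 284/343, h'(−5/7) = −414/49, so s_2 = (−5/7) − (284/343)/(−414/49) = −893/1449.

−893/1449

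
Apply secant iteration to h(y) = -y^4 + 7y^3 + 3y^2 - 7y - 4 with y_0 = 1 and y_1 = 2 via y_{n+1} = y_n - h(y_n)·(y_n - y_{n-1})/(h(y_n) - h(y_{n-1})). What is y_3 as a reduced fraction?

234646/216467

h(1) = -2, h(2) = 34. y_2 = 2 - 34·(2 - 1)/(34 - (-2)) = 19/18.
h(2) = 34, h(19/18) = -110755/104976. y_3 = (19/18) - (-110755/104976)·((19/18) - 2)/((-110755/104976) - 34) = 234646/216467.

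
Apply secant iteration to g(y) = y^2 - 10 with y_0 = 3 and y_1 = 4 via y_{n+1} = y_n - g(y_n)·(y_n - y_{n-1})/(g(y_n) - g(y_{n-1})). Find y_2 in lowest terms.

22/7

g(3) = -1, g(4) = 6. y_2 = 4 - 6·(4 - 3)/(6 - (-1)) = 22/7.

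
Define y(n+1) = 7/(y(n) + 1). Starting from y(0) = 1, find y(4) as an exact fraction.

y(1) = 7/(1 + 1) = 7/2.
y(2) = 7/(7/2 + 1) = 14/9.
y(3) = 7/(14/9 + 1) = 63/23.
y(4) = 7/(63/23 + 1) = 161/86.

161/86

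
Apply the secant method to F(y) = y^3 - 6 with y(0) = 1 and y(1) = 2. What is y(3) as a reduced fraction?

459/254

F(1) = -5, F(2) = 2. y(2) = 2 - 2·(2 - 1)/(2 - (-5)) = 12/7.
F(2) = 2, F(12/7) = -330/343. y(3) = (12/7) - (-330/343)·((12/7) - 2)/((-330/343) - 2) = 459/254.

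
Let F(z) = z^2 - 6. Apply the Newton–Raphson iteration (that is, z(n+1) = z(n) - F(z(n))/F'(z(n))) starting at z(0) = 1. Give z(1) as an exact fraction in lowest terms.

7/2

F'(z) = 2z.
F(1) = -5, F'(1) = 2, so z(1) = 1 - (-5)/2 = 7/2.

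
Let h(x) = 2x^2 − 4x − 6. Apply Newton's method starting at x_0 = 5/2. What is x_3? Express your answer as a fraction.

4323601/1441200

h'(x) = 4x − 4.
h(5/2) = −7/2, h'(5/2) = 6, so x_1 = (5/2) − (−7/2)/6 = 37/12.
h(37/12) = 49/72, h'(37/12) = 25/3, so x_2 = (37/12) − (49/72)/(25/3) = 1801/600.
h(1801/600) = 2401/180000, h'(1801/600) = 1201/150, so x_3 = (1801/600) − (2401/180000)/(1201/150) = 4323601/1441200.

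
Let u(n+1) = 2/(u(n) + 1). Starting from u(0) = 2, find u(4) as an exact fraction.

u(1) = 2/(2 + 1) = 2/3.
u(2) = 2/(2/3 + 1) = 6/5.
u(3) = 2/(6/5 + 1) = 10/11.
u(4) = 2/(10/11 + 1) = 22/21.

22/21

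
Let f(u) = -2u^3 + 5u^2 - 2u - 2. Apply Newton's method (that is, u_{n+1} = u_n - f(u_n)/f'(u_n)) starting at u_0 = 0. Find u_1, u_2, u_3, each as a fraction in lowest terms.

u_1 = -1, u_2 = -11/18, u_3 = -13939/30186

f'(u) = -6u^2 + 10u - 2.
f(0) = -2, f'(0) = -2, so u_1 = 0 - (-2)/(-2) = -1.
f(-1) = 7, f'(-1) = -18, so u_2 = (-1) - 7/(-18) = -11/18.
f(-11/18) = 1127/729, f'(-11/18) = -559/54, so u_3 = (-11/18) - (1127/729)/(-559/54) = -13939/30186.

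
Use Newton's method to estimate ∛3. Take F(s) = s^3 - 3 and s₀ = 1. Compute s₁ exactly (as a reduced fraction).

5/3

F'(s) = 3s^2.
F(1) = -2, F'(1) = 3, so s₁ = 1 - (-2)/3 = 5/3.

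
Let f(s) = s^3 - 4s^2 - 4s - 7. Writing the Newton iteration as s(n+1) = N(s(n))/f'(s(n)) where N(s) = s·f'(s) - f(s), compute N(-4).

f'(s) = 3s^2 - 8s - 4.
N(s) = s·f'(s) - f(s) = s·(3s^2 - 8s - 4) - (s^3 - 4s^2 - 4s - 7) = 2s^3 - 4s^2 + 7.
N(-4) = -185.

-185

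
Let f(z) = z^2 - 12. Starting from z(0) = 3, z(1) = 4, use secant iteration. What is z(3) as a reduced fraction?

45/13

f(3) = -3, f(4) = 4. z(2) = 4 - 4·(4 - 3)/(4 - (-3)) = 24/7.
f(4) = 4, f(24/7) = -12/49. z(3) = (24/7) - (-12/49)·((24/7) - 4)/((-12/49) - 4) = 45/13.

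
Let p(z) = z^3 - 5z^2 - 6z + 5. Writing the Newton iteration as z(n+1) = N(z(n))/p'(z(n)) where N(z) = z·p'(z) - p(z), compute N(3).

p'(z) = 3z^2 - 10z - 6.
N(z) = z·p'(z) - p(z) = z·(3z^2 - 10z - 6) - (z^3 - 5z^2 - 6z + 5) = 2z^3 - 5z^2 - 5.
N(3) = 4.

4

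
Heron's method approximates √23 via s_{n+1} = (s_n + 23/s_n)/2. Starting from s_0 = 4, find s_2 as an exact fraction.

2993/624

s_1 = (4 + 23/4)/2 = 39/8.
s_2 = (39/8 + 23/(39/8))/2 = 2993/624.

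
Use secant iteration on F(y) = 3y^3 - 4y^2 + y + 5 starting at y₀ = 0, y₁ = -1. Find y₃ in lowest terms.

-225/289

F(0) = 5, F(-1) = -3. y₂ = (-1) - (-3)·((-1) - 0)/((-3) - 5) = -5/8.
F(-1) = -3, F(-5/8) = 1065/512. y₃ = (-5/8) - (1065/512)·((-5/8) - (-1))/((1065/512) - (-3)) = -225/289.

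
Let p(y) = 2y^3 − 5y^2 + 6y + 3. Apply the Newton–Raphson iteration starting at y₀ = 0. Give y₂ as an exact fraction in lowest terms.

−19/50

p'(y) = 6y^2 − 10y + 6.
p(0) = 3, p'(0) = 6, so y₁ = 0 − 3/6 = −1/2.
p(−1/2) = −3/2, p'(−1/2) = 25/2, so y₂ = (−1/2) − (−3/2)/(25/2) = −19/50.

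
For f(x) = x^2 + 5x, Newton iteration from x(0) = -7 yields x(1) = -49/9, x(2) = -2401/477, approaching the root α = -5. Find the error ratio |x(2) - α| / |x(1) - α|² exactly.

x(1) - α = -49/9 - (-5) = -49/9 + 5 = -4/9, so |x(1) - α| = 4/9.
x(2) - α = -2401/477 - (-5) = -2401/477 + 5 = -16/477, so |x(2) - α| = 16/477.
|x(1) - α|² = 16/81.
Ratio = (16/477) / (16/81) = 9/53.

9/53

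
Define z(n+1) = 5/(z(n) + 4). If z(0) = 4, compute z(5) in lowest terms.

z(1) = 5/(4 + 4) = 5/8.
z(2) = 5/(5/8 + 4) = 40/37.
z(3) = 5/(40/37 + 4) = 185/188.
z(4) = 5/(185/188 + 4) = 940/937.
z(5) = 5/(940/937 + 4) = 4685/4688.

4685/4688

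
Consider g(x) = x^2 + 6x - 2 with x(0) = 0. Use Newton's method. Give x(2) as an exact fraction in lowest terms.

19/60

g'(x) = 2x + 6.
g(0) = -2, g'(0) = 6, so x(1) = 0 - (-2)/6 = 1/3.
g(1/3) = 1/9, g'(1/3) = 20/3, so x(2) = (1/3) - (1/9)/(20/3) = 19/60.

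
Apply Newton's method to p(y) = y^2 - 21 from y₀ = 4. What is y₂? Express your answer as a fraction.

p'(y) = 2y.
p(4) = -5, p'(4) = 8, so y₁ = 4 - (-5)/8 = 37/8.
p(37/8) = 25/64, p'(37/8) = 37/4, so y₂ = (37/8) - (25/64)/(37/4) = 2713/592.

2713/592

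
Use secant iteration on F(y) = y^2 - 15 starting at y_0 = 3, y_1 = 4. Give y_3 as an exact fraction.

F(3) = -6, F(4) = 1. y_2 = 4 - 1·(4 - 3)/(1 - (-6)) = 27/7.
F(4) = 1, F(27/7) = -6/49. y_3 = (27/7) - (-6/49)·((27/7) - 4)/((-6/49) - 1) = 213/55.

213/55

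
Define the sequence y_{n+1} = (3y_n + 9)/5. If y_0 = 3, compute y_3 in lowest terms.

y_1 = (3·3 + 9)/5 = 18/5.
y_2 = (3·(18/5) + 9)/5 = 99/25.
y_3 = (3·(99/25) + 9)/5 = 522/125.

522/125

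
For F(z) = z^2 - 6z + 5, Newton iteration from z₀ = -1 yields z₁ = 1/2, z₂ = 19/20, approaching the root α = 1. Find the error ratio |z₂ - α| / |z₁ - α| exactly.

1/10

z₁ - α = 1/2 - 1 = -1/2, so |z₁ - α| = 1/2.
z₂ - α = 19/20 - 1 = -1/20, so |z₂ - α| = 1/20.
Ratio = (1/20) / (1/2) = 1/10.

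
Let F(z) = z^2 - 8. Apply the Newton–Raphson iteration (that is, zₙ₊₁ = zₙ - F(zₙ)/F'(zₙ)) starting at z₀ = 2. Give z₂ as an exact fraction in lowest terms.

F'(z) = 2z.
F(2) = -4, F'(2) = 4, so z₁ = 2 - (-4)/4 = 3.
F(3) = 1, F'(3) = 6, so z₂ = 3 - 1/6 = 17/6.

17/6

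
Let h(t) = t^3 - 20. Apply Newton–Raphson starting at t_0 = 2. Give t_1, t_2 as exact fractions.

t_1 = 3, t_2 = 74/27

h'(t) = 3t^2.
h(2) = -12, h'(2) = 12, so t_1 = 2 - (-12)/12 = 3.
h(3) = 7, h'(3) = 27, so t_2 = 3 - 7/27 = 74/27.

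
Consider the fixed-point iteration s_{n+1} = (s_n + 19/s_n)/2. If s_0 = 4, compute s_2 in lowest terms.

s_1 = (4 + 19/4)/2 = 35/8.
s_2 = (35/8 + 19/(35/8))/2 = 2441/560.

2441/560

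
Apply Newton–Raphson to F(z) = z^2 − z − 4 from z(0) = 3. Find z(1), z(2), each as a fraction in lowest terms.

z(1) = 13/5, z(2) = 269/105

F'(z) = 2z − 1.
F(3) = 2, F'(3) = 5, so z(1) = 3 − 2/5 = 13/5.
F(13/5) = 4/25, F'(13/5) = 21/5, so z(2) = (13/5) − (4/25)/(21/5) = 269/105.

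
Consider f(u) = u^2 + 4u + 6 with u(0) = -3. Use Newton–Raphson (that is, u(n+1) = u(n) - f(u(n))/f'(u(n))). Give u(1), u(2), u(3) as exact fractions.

u(1) = -3/2, u(2) = -15/4, u(3) = -129/56

f'(u) = 2u + 4.
f(-3) = 3, f'(-3) = -2, so u(1) = (-3) - 3/(-2) = -3/2.
f(-3/2) = 9/4, f'(-3/2) = 1, so u(2) = (-3/2) - (9/4)/1 = -15/4.
f(-15/4) = 81/16, f'(-15/4) = -7/2, so u(3) = (-15/4) - (81/16)/(-7/2) = -129/56.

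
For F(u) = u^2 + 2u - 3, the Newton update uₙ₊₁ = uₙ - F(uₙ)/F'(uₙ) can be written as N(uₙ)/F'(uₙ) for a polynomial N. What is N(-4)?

19

F'(u) = 2u + 2.
N(u) = u·F'(u) - F(u) = u·(2u + 2) - (u^2 + 2u - 3) = u^2 + 3.
N(-4) = 19.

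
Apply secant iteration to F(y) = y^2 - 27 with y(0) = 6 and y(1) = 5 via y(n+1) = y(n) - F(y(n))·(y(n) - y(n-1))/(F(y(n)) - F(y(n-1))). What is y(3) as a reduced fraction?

291/56

F(6) = 9, F(5) = -2. y(2) = 5 - (-2)·(5 - 6)/((-2) - 9) = 57/11.
F(5) = -2, F(57/11) = -18/121. y(3) = (57/11) - (-18/121)·((57/11) - 5)/((-18/121) - (-2)) = 291/56.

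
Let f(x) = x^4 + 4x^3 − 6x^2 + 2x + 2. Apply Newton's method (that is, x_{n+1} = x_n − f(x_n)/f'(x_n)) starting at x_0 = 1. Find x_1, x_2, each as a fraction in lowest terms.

f'(x) = 4x^3 + 12x^2 − 12x + 2.
f(1) = 3, f'(1) = 6, so x_1 = 1 − 3/6 = 1/2.
f(1/2) = 33/16, f'(1/2) = −1/2, so x_2 = (1/2) − (33/16)/(−1/2) = 37/8.

x_1 = 1/2, x_2 = 37/8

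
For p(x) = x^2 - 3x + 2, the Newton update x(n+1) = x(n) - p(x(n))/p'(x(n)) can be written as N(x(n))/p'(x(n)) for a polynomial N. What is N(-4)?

p'(x) = 2x - 3.
N(x) = x·p'(x) - p(x) = x·(2x - 3) - (x^2 - 3x + 2) = x^2 - 2.
N(-4) = 14.

14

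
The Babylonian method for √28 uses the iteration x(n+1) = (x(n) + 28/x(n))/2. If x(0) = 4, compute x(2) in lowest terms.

233/44

x(1) = (4 + 28/4)/2 = 11/2.
x(2) = (11/2 + 28/(11/2))/2 = 233/44.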